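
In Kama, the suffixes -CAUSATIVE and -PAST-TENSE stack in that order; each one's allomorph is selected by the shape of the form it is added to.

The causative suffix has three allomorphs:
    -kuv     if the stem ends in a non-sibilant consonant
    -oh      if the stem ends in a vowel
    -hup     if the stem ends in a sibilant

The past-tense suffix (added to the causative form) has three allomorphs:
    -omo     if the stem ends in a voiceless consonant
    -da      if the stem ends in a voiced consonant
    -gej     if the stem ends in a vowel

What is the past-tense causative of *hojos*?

hojoshupomo

Since the final sound of *hojos* is /s/ (a sibilant), it takes -hup, giving *hojoshup*.
The final sound of the causative form *hojoshup* is /p/, which is a voiceless consonant, so the past-tense suffix is -omo, giving *hojoshupomo*.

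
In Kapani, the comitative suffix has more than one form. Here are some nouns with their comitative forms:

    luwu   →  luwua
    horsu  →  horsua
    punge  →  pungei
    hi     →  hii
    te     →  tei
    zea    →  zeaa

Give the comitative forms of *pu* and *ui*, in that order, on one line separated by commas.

pua, uii

The pattern is front/back vowel harmony: -i when the last vowel of the stem is a front vowel (*punge*, *hi*, *te*); -a when the last vowel of the stem is a back vowel (*luwu*, *horsu*, *zea*).
The last vowel of *pu* is /u/, which is a back vowel, so the suffix is -a, giving *pua*.
*ui*: last vowel = /i/, a front vowel → -i → *uii*.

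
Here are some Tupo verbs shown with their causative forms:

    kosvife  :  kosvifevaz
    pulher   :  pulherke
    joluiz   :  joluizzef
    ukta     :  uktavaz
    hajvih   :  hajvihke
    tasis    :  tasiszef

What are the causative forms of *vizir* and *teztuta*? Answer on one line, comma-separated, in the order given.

Looking at the final sound of each stem: -zef when the stem ends in a sibilant (*joluiz*, *tasis*); -ke when the stem ends in a non-sibilant consonant (*pulher*, *hajvih*); -vaz when the stem ends in a vowel (*kosvife*, *ukta*).
*vizir*: final sound = /r/, a non-sibilant consonant → -ke → *vizirke*.
The final sound of *teztuta* is /a/, which is a vowel, so the suffix is -vaz, giving *teztutavaz*.

vizirke, teztutavaz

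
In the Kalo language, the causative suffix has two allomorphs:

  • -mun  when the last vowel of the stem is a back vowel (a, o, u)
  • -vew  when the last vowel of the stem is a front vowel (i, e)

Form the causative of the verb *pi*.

*pi*: last vowel = /i/, a front vowel → -vew → *pivew*.

pivew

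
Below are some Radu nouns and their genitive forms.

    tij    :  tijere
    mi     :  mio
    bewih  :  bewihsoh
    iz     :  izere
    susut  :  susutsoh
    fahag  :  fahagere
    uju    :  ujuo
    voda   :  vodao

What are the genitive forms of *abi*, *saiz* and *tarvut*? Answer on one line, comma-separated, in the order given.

The pattern is voicing of the final sound: -soh when the stem ends in a voiceless consonant (*bewih*, *susut*); -ere when the stem ends in a voiced consonant (*tij*, *iz*, *fahag*); -o when the stem ends in a vowel (*mi*, *uju*, *voda*).
Since the final sound of *abi* is /i/ (a vowel), it takes -o, giving *abio*.
*saiz*: final sound = /z/, a voiced consonant → -ere → *saizere*.
Since the final sound of *tarvut* is /t/ (a voiceless consonant), it takes -soh, giving *tarvutsoh*.

abio, saizere, tarvutsoh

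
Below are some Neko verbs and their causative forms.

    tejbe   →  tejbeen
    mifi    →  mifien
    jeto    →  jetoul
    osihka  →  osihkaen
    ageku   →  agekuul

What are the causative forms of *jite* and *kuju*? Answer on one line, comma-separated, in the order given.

jiteen, kujuul

The alternation tracks the last vowel of the stem — -ul when the last vowel of the stem is a rounded vowel (*jeto*, *ageku*); -en when the last vowel of the stem is an unrounded vowel (*tejbe*, *mifi*, *osihka*).
*jite* — last vowel /e/ (an unrounded vowel) → -en → *jiteen*.
Since the last vowel of *kuju* is /u/ (a rounded vowel), it takes -ul, giving *kujuul*.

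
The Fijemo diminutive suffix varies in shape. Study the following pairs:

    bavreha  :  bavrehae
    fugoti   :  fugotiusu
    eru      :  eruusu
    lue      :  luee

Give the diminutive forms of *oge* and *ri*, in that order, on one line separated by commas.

The alternation tracks the last vowel of the stem — -usu when the last vowel of the stem is a high vowel (*fugoti*, *eru*); -e when the last vowel of the stem is a non-high vowel (*bavreha*, *lue*).
The last vowel of *oge* is /e/, which is a non-high vowel, so the suffix is -e, giving *ogee*.
*ri* — last vowel /i/ (a high vowel) → -usu → *riusu*.

ogee, riusu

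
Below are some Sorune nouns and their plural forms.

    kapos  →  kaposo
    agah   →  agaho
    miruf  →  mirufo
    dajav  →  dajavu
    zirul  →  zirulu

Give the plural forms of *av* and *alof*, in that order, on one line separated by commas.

avu, alofo

The suffix is conditioned by the final consonant: -o when the stem ends in a voiceless consonant (*kapos*, *agah*, *miruf*); -u when the stem ends in a voiced consonant (*dajav*, *zirul*).
*av* — final consonant /v/ (voiced) → -u → *avu*.
*alof* — final consonant /f/ (voiceless) → -o → *alofo*.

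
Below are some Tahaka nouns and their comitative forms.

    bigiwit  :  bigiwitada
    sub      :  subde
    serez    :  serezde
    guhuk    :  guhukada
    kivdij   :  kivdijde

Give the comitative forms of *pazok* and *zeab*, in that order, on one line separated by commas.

pazokada, zeabde

The suffix is conditioned by the final consonant: -ada when the stem ends in a voiceless consonant (*bigiwit*, *guhuk*); -de when the stem ends in a voiced consonant (*sub*, *serez*, *kivdij*).
The final consonant of *pazok* is /k/, which is voiceless, so the suffix is -ada, giving *pazokada*.
The final consonant of *zeab* is /b/, which is voiced, so the suffix is -de, giving *zeabde*.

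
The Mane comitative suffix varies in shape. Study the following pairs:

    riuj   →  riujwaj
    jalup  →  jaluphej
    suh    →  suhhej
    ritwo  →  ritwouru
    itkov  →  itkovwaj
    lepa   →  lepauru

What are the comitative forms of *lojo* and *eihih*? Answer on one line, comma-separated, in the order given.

lojouru, eihihhej

Looking at the final sound of each stem: -hej when the stem ends in a voiceless consonant (*jalup*, *suh*); -waj when the stem ends in a voiced consonant (*riuj*, *itkov*); -uru when the stem ends in a vowel (*ritwo*, *lepa*).
*lojo*: final sound = /o/, a vowel → -uru → *lojouru*.
*eihih*: final sound = /h/, a voiceless consonant → -hej → *eihihhej*.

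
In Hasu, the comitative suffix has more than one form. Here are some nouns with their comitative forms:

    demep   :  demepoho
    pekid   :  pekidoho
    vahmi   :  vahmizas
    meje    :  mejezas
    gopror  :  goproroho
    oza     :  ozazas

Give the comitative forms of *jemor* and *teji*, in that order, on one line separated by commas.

The pattern is consonant vs. vowel: -oho when the stem ends in a consonant (*demep*, *pekid*, *gopror*); -zas when the stem ends in a vowel (*vahmi*, *meje*, *oza*).
Since the final sound of *jemor* is /r/ (a consonant), it takes -oho, giving *jemoroho*.
Since the final sound of *teji* is /i/ (a vowel), it takes -zas, giving *tejizas*.

jemoroho, tejizas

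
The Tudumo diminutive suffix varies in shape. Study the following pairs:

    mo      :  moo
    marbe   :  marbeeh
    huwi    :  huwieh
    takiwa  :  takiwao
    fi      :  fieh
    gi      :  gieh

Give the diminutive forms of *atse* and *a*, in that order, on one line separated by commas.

atseeh, ao

The alternation tracks the last vowel of the stem — -eh when the last vowel of the stem is a front vowel (*marbe*, *huwi*, *fi*, *gi*); -o when the last vowel of the stem is a back vowel (*mo*, *takiwa*).
*atse* — last vowel /e/ (a front vowel) → -eh → *atseeh*.
The last vowel of *a* is /a/, which is a back vowel, so the suffix is -o, giving *ao*.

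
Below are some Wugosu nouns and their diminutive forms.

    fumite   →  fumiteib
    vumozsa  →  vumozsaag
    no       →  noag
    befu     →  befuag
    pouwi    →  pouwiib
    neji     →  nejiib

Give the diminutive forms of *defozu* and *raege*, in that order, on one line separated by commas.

The alternation tracks the last vowel of the stem — -ib when the last vowel of the stem is a front vowel (*fumite*, *pouwi*, *neji*); -ag when the last vowel of the stem is a back vowel (*vumozsa*, *no*, *befu*).
*defozu*: last vowel = /u/, a back vowel → -ag → *defozuag*.
Since the last vowel of *raege* is /e/ (a front vowel), it takes -ib, giving *raegeib*.

defozuag, raegeib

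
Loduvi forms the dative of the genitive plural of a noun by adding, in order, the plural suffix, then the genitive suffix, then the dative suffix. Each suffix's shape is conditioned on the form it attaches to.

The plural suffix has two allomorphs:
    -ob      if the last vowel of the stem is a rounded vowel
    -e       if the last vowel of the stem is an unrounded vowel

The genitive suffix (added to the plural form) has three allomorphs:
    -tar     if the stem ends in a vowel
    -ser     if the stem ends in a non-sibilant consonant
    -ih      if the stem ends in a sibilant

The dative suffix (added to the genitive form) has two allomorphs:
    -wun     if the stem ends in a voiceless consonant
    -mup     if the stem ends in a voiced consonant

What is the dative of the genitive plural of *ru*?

*ru* — last vowel /u/ (a rounded vowel) → -ob → *ruob*.
The plural form *ruob*: final sound = /b/, a non-sibilant consonant → -ser → *ruobser*.
The genitive form *ruobser*: final consonant = /r/, voiced → -mup → *ruobsermup*.

ruobsermup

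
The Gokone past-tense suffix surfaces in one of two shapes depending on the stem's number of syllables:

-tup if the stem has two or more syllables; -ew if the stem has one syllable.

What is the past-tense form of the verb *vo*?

voew

With one syllable, *vo* takes -ew → *voew*.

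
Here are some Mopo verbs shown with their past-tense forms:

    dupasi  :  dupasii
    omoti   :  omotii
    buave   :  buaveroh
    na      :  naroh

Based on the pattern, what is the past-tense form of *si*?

sii

Looking at the last vowel of each stem: -i when the last vowel of the stem is a high vowel (*dupasi*, *omoti*); -roh when the last vowel of the stem is a non-high vowel (*buave*, *na*).
The last vowel of *si* is /i/, which is a high vowel, so the suffix is -i, giving *sii*.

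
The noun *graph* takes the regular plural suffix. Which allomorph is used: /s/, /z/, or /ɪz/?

The stem *graph* ends in a voiceless non-sibilant consonant.
The plural suffix surfaces as /ɪz/ after sibilants, /s/ after other voiceless consonants, and /z/ after other voiced sounds.
So the plural -s on *graph* is pronounced /s/.

/s/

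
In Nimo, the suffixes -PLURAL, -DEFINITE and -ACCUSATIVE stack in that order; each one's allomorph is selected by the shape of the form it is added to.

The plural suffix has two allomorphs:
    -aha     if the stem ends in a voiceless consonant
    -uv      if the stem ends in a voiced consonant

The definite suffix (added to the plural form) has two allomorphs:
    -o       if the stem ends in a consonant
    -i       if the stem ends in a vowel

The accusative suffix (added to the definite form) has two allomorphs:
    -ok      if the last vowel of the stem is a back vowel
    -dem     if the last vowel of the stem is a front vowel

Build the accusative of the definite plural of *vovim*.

vovimuvook

*vovim* — final consonant /m/ (voiced) → -uv → *vovimuv*.
The plural form *vovimuv*: final sound = /v/, a consonant → -o → *vovimuvo*.
Since the last vowel of the definite form *vovimuvo* is /o/ (a back vowel), it takes -ok, giving *vovimuvook*.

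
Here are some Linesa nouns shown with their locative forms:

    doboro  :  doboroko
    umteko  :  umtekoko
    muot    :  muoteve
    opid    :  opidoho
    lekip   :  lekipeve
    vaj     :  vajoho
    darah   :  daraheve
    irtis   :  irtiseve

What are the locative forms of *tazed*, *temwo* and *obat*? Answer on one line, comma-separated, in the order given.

tazedoho, temwoko, obateve

The alternation tracks the final sound of the stem — -eve when the stem ends in a voiceless consonant (*muot*, *lekip*, *darah*, *irtis*); -oho when the stem ends in a voiced consonant (*opid*, *vaj*); -ko when the stem ends in a vowel (*doboro*, *umteko*).
*tazed*: final sound = /d/, a voiced consonant → -oho → *tazedoho*.
Since the final sound of *temwo* is /o/ (a vowel), it takes -ko, giving *temwoko*.
Since the final sound of *obat* is /t/ (a voiceless consonant), it takes -eve, giving *obateve*.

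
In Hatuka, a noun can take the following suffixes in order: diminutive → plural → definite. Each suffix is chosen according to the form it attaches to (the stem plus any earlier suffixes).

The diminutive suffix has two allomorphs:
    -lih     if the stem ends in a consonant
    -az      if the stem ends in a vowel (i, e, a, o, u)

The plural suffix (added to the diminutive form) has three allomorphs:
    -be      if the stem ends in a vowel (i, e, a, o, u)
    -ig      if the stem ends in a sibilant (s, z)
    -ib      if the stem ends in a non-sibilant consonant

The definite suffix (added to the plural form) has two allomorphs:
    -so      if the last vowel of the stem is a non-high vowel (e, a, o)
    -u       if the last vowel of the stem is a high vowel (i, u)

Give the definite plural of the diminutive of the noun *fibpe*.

fibpeazigu

Since the final sound of *fibpe* is /e/ (a vowel), it takes -az, giving *fibpeaz*.
Since the final sound of the diminutive form *fibpeaz* is /z/ (a sibilant), it takes -ig, giving *fibpeazig*.
The plural form *fibpeazig*: last vowel = /i/, a high vowel → -u → *fibpeazigu*.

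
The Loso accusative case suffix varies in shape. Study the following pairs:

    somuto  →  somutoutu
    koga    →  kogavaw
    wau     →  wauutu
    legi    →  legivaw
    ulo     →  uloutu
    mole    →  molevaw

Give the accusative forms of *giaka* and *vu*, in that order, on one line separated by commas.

giakavaw, vuutu

The pattern is rounding harmony: -utu when the last vowel of the stem is a rounded vowel (*somuto*, *wau*, *ulo*); -vaw when the last vowel of the stem is an unrounded vowel (*koga*, *legi*, *mole*).
*giaka* — last vowel /a/ (an unrounded vowel) → -vaw → *giakavaw*.
*vu*: last vowel = /u/, a rounded vowel → -utu → *vuutu*.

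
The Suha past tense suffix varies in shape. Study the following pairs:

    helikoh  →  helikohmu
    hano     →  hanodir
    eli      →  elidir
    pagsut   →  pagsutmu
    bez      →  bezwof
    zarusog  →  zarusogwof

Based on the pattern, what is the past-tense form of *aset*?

Looking at the final sound of each stem: -mu when the stem ends in a voiceless consonant (*helikoh*, *pagsut*); -wof when the stem ends in a voiced consonant (*bez*, *zarusog*); -dir when the stem ends in a vowel (*hano*, *eli*).
*aset* — final sound /t/ (a voiceless consonant) → -mu → *asetmu*.

asetmu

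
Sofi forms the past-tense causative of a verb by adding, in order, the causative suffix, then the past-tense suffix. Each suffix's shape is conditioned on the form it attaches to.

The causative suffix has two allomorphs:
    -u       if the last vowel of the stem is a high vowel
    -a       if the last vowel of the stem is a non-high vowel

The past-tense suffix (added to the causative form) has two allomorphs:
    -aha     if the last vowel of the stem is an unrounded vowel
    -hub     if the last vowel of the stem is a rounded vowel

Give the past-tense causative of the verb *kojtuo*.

kojtuoaaha

*kojtuo*: last vowel = /o/, a non-high vowel → -a → *kojtuoa*.
Since the last vowel of the causative form *kojtuoa* is /a/ (an unrounded vowel), it takes -aha, giving *kojtuoaaha*.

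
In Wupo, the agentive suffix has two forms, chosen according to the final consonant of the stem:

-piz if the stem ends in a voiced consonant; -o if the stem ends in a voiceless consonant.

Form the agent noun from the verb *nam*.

The final consonant of *nam* is /m/, which is voiced, so the suffix is -piz, giving *nampiz*.

nampiz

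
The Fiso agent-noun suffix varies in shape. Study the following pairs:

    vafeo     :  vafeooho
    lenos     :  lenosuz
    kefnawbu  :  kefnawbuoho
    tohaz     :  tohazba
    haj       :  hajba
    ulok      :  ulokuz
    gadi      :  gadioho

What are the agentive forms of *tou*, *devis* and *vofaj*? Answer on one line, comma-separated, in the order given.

touoho, devisuz, vofajba

The alternation tracks the final sound of the stem — -uz when the stem ends in a voiceless consonant (*lenos*, *ulok*); -ba when the stem ends in a voiced consonant (*tohaz*, *haj*); -oho when the stem ends in a vowel (*vafeo*, *kefnawbu*, *gadi*).
Since the final sound of *tou* is /u/ (a vowel), it takes -oho, giving *touoho*.
Since the final sound of *devis* is /s/ (a voiceless consonant), it takes -uz, giving *devisuz*.
*vofaj* — final sound /j/ (a voiced consonant) → -ba → *vofajba*.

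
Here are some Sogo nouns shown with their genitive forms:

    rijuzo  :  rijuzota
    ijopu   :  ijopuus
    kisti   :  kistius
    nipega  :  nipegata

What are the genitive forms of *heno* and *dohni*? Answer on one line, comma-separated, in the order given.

The pattern is height harmony: -us when the last vowel of the stem is a high vowel (*ijopu*, *kisti*); -ta when the last vowel of the stem is a non-high vowel (*rijuzo*, *nipega*).
Since the last vowel of *heno* is /o/ (a non-high vowel), it takes -ta, giving *henota*.
*dohni* — last vowel /i/ (a high vowel) → -us → *dohnius*.

henota, dohnius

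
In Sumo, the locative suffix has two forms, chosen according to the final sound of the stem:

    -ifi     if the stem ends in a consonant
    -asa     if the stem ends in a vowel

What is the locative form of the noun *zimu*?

zimuasa

*zimu* — final sound /u/ (a vowel) → -asa → *zimuasa*.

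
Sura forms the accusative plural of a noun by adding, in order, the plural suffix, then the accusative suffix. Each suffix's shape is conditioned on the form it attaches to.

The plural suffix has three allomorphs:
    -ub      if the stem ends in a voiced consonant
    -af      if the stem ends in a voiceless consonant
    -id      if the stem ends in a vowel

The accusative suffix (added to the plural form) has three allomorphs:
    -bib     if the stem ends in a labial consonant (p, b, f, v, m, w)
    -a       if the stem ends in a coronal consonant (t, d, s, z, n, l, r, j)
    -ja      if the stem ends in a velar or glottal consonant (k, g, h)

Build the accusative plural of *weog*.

*weog*: final sound = /g/, a voiced consonant → -ub → *weogub*.
The final consonant of the plural form *weogub* is /b/, which is labial, so the accusative suffix is -bib, giving *weogubbib*.

weogubbib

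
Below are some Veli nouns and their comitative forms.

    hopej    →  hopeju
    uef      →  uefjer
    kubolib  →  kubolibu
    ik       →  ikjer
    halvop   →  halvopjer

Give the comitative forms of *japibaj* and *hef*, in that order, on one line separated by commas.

Looking at the final consonant of each stem: -jer when the stem ends in a voiceless consonant (*uef*, *ik*, *halvop*); -u when the stem ends in a voiced consonant (*hopej*, *kubolib*).
*japibaj*: final consonant = /j/, voiced → -u → *japibaju*.
The final consonant of *hef* is /f/, which is voiceless, so the suffix is -jer, giving *hefjer*.

japibaju, hefjer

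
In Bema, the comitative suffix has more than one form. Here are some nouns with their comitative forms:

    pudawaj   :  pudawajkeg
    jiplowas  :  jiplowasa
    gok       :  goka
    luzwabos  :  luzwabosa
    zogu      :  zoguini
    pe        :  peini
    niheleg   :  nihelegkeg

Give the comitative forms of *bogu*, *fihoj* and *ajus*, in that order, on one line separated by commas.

The alternation tracks the final sound of the stem — -a when the stem ends in a voiceless consonant (*jiplowas*, *gok*, *luzwabos*); -keg when the stem ends in a voiced consonant (*pudawaj*, *niheleg*); -ini when the stem ends in a vowel (*zogu*, *pe*).
*bogu*: final sound = /u/, a vowel → -ini → *boguini*.
*fihoj* — final sound /j/ (a voiced consonant) → -keg → *fihojkeg*.
Since the final sound of *ajus* is /s/ (a voiceless consonant), it takes -a, giving *ajusa*.

boguini, fihojkeg, ajusa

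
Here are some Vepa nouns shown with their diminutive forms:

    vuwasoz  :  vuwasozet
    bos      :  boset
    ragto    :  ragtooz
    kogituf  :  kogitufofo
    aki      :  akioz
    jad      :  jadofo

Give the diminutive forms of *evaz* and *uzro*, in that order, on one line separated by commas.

evazet, uzrooz

The pattern is sibilance of the final sound: -et when the stem ends in a sibilant (*vuwasoz*, *bos*); -ofo when the stem ends in a non-sibilant consonant (*kogituf*, *jad*); -oz when the stem ends in a vowel (*ragto*, *aki*).
Since the final sound of *evaz* is /z/ (a sibilant), it takes -et, giving *evazet*.
*uzro*: final sound = /o/, a vowel → -oz → *uzrooz*.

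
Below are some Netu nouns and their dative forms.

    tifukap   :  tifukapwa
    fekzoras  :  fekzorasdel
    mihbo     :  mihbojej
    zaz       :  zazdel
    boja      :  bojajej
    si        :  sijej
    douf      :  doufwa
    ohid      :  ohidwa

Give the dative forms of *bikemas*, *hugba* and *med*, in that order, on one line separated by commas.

The alternation tracks the final sound of the stem — -del when the stem ends in a sibilant (*fekzoras*, *zaz*); -wa when the stem ends in a non-sibilant consonant (*tifukap*, *douf*, *ohid*); -jej when the stem ends in a vowel (*mihbo*, *boja*, *si*).
Since the final sound of *bikemas* is /s/ (a sibilant), it takes -del, giving *bikemasdel*.
The final sound of *hugba* is /a/, which is a vowel, so the suffix is -jej, giving *hugbajej*.
*med* — final sound /d/ (a non-sibilant consonant) → -wa → *medwa*.

bikemasdel, hugbajej, medwa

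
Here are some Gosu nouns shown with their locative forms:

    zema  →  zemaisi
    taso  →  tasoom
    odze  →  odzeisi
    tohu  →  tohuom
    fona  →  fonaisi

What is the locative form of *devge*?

devgeisi

The alternation tracks the last vowel of the stem — -om when the last vowel of the stem is a rounded vowel (*taso*, *tohu*); -isi when the last vowel of the stem is an unrounded vowel (*zema*, *odze*, *fona*).
Since the last vowel of *devge* is /e/ (an unrounded vowel), it takes -isi, giving *devgeisi*.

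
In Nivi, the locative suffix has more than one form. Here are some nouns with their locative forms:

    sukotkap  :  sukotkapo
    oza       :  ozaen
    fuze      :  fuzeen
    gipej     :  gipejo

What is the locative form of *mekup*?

mekupo

The alternation tracks the final sound of the stem — -o when the stem ends in a consonant (*sukotkap*, *gipej*); -en when the stem ends in a vowel (*oza*, *fuze*).
Since the final sound of *mekup* is /p/ (a consonant), it takes -o, giving *mekupo*.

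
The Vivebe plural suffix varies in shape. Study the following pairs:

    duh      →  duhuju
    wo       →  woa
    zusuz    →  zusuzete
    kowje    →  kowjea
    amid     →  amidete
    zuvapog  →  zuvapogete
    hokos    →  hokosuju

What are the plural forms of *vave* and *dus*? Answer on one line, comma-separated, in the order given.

The alternation tracks the final sound of the stem — -uju when the stem ends in a voiceless consonant (*duh*, *hokos*); -ete when the stem ends in a voiced consonant (*zusuz*, *amid*, *zuvapog*); -a when the stem ends in a vowel (*wo*, *kowje*).
*vave* — final sound /e/ (a vowel) → -a → *vavea*.
The final sound of *dus* is /s/, which is a voiceless consonant, so the suffix is -uju, giving *dusuju*.

vavea, dusuju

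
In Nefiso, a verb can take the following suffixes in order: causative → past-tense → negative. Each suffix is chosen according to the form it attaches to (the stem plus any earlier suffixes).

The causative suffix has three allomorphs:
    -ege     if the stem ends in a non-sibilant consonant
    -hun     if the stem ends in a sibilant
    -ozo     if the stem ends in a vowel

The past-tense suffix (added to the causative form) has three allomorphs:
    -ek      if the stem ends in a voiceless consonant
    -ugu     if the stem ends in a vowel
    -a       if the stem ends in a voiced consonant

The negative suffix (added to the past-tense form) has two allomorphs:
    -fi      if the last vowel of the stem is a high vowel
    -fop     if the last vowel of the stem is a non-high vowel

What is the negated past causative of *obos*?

oboshunafop

Since the final sound of *obos* is /s/ (a sibilant), it takes -hun, giving *oboshun*.
The causative form *oboshun* — final sound /n/ (a voiced consonant) → -a → *oboshuna*.
Since the last vowel of the past-tense form *oboshuna* is /a/ (a non-high vowel), it takes -fop, giving *oboshunafop*.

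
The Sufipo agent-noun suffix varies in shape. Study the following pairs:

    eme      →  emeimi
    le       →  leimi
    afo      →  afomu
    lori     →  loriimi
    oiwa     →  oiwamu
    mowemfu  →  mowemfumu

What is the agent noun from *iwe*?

iweimi

The pattern is front/back vowel harmony: -imi when the last vowel of the stem is a front vowel (*eme*, *le*, *lori*); -mu when the last vowel of the stem is a back vowel (*afo*, *oiwa*, *mowemfu*).
*iwe* — last vowel /e/ (a front vowel) → -imi → *iweimi*.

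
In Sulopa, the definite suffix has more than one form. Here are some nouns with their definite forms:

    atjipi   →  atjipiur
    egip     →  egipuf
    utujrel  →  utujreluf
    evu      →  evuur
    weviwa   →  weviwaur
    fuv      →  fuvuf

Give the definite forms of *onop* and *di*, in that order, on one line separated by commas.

onopuf, diur

The suffix is conditioned by the final sound: -uf when the stem ends in a consonant (*egip*, *utujrel*, *fuv*); -ur when the stem ends in a vowel (*atjipi*, *evu*, *weviwa*).
*onop* — final sound /p/ (a consonant) → -uf → *onopuf*.
The final sound of *di* is /i/, which is a vowel, so the suffix is -ur, giving *diur*.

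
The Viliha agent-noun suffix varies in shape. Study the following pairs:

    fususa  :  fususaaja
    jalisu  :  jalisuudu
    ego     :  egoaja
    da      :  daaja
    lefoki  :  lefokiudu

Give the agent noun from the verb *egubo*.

Looking at the last vowel of each stem: -udu when the last vowel of the stem is a high vowel (*jalisu*, *lefoki*); -aja when the last vowel of the stem is a non-high vowel (*fususa*, *ego*, *da*).
The last vowel of *egubo* is /o/, which is a non-high vowel, so the suffix is -aja, giving *eguboaja*.

eguboaja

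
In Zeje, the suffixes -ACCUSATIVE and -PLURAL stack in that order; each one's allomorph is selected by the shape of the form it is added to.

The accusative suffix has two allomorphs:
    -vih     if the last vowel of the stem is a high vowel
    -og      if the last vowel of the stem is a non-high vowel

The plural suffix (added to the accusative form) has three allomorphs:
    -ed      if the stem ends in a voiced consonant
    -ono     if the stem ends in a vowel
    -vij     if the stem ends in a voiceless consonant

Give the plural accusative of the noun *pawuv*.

pawuvvihvij

*pawuv*: last vowel = /u/, a high vowel → -vih → *pawuvvih*.
The final sound of the accusative form *pawuvvih* is /h/, which is a voiceless consonant, so the plural suffix is -vij, giving *pawuvvihvij*.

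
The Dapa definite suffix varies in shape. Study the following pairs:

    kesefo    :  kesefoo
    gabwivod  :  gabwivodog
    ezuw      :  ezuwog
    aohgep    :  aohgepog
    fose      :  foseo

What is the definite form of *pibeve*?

pibeveo

The suffix is conditioned by the final sound: -og when the stem ends in a consonant (*gabwivod*, *ezuw*, *aohgep*); -o when the stem ends in a vowel (*kesefo*, *fose*).
The final sound of *pibeve* is /e/, which is a vowel, so the suffix is -o, giving *pibeveo*.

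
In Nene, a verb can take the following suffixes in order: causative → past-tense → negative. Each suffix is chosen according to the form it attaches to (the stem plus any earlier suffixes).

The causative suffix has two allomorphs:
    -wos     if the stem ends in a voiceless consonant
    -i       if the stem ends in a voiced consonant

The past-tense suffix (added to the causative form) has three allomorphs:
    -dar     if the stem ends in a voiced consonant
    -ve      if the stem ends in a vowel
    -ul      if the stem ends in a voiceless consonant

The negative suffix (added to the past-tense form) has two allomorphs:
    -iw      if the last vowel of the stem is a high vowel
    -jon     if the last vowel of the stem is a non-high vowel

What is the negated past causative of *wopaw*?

wopawivejon

*wopaw*: final consonant = /w/, voiced → -i → *wopawi*.
Since the final sound of the causative form *wopawi* is /i/ (a vowel), it takes -ve, giving *wopawive*.
Since the last vowel of the past-tense form *wopawive* is /e/ (a non-high vowel), it takes -jon, giving *wopawivejon*.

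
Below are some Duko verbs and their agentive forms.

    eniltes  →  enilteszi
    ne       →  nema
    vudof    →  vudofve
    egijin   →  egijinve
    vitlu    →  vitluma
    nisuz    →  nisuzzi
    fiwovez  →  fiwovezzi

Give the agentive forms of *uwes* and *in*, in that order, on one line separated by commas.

The pattern is sibilance of the final sound: -zi when the stem ends in a sibilant (*eniltes*, *nisuz*, *fiwovez*); -ve when the stem ends in a non-sibilant consonant (*vudof*, *egijin*); -ma when the stem ends in a vowel (*ne*, *vitlu*).
Since the final sound of *uwes* is /s/ (a sibilant), it takes -zi, giving *uweszi*.
*in*: final sound = /n/, a non-sibilant consonant → -ve → *inve*.

uweszi, inve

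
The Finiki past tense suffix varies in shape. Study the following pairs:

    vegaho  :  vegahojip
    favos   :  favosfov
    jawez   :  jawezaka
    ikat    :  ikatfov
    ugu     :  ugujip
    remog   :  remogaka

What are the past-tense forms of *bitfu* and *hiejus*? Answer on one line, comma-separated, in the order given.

bitfujip, hiejusfov

The alternation tracks the final sound of the stem — -fov when the stem ends in a voiceless consonant (*favos*, *ikat*); -aka when the stem ends in a voiced consonant (*jawez*, *remog*); -jip when the stem ends in a vowel (*vegaho*, *ugu*).
*bitfu*: final sound = /u/, a vowel → -jip → *bitfujip*.
Since the final sound of *hiejus* is /s/ (a voiceless consonant), it takes -fov, giving *hiejusfov*.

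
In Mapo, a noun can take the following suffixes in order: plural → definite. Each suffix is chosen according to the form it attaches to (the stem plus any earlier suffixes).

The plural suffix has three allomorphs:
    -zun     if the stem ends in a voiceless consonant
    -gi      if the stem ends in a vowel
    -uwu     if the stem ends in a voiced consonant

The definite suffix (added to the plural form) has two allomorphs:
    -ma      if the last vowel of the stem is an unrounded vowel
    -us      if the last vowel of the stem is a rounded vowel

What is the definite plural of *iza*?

*iza* — final sound /a/ (a vowel) → -gi → *izagi*.
The plural form *izagi*: last vowel = /i/, an unrounded vowel → -ma → *izagima*.

izagima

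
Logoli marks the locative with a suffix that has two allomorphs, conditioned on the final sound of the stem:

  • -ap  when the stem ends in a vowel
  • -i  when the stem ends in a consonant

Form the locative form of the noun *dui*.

*dui* — final sound /i/ (a vowel) → -ap → *duiap*.

duiap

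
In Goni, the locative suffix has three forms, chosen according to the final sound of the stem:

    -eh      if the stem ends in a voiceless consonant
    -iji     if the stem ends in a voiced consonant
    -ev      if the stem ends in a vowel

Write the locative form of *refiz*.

The final sound of *refiz* is /z/, which is a voiced consonant, so the suffix is -iji, giving *refiziji*.

refiziji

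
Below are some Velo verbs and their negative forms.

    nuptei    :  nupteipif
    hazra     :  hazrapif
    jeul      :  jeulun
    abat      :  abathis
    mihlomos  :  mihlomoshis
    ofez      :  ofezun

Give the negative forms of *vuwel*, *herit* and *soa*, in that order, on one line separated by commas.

The pattern is voicing of the final sound: -his when the stem ends in a voiceless consonant (*abat*, *mihlomos*); -un when the stem ends in a voiced consonant (*jeul*, *ofez*); -pif when the stem ends in a vowel (*nuptei*, *hazra*).
Since the final sound of *vuwel* is /l/ (a voiced consonant), it takes -un, giving *vuwelun*.
Since the final sound of *herit* is /t/ (a voiceless consonant), it takes -his, giving *herithis*.
*soa*: final sound = /a/, a vowel → -pif → *soapif*.

vuwelun, herithis, soapif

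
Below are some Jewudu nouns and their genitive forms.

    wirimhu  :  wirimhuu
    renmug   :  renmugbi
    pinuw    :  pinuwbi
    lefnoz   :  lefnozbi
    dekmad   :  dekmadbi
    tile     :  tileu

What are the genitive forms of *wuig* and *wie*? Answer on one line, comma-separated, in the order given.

The alternation tracks the final sound of the stem — -bi when the stem ends in a consonant (*renmug*, *pinuw*, *lefnoz*, *dekmad*); -u when the stem ends in a vowel (*wirimhu*, *tile*).
*wuig* — final sound /g/ (a consonant) → -bi → *wuigbi*.
The final sound of *wie* is /e/, which is a vowel, so the suffix is -u, giving *wieu*.

wuigbi, wieu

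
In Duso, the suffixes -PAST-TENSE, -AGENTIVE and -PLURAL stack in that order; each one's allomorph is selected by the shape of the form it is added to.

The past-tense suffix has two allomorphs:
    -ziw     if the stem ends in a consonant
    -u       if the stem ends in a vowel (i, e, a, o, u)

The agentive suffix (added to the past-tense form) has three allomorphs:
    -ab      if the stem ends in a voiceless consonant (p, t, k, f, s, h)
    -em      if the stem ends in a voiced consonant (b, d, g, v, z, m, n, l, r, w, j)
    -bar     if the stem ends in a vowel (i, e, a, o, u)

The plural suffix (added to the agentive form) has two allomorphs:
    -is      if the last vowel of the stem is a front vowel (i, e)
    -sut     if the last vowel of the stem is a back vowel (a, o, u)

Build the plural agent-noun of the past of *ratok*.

*ratok* — final sound /k/ (a consonant) → -ziw → *ratokziw*.
Since the final sound of the past-tense form *ratokziw* is /w/ (a voiced consonant), it takes -em, giving *ratokziwem*.
The agentive form *ratokziwem* — last vowel /e/ (a front vowel) → -is → *ratokziwemis*.

ratokziwemis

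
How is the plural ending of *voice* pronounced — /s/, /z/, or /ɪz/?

The stem *voice* ends in a sibilant (/s, z, ʃ, ʒ, tʃ, dʒ/).
The plural suffix surfaces as /ɪz/ after sibilants, /s/ after other voiceless consonants, and /z/ after other voiced sounds.
So the plural -s on *voice* is pronounced /ɪz/.

/ɪz/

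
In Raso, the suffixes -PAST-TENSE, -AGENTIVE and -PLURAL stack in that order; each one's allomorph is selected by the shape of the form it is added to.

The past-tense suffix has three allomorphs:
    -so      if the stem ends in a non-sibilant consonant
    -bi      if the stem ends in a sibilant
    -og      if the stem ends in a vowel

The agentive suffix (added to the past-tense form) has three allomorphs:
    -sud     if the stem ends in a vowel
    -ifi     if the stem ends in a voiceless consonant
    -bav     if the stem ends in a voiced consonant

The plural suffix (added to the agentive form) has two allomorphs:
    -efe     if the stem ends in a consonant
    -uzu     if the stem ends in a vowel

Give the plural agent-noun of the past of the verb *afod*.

*afod* — final sound /d/ (a non-sibilant consonant) → -so → *afodso*.
Since the final sound of the past-tense form *afodso* is /o/ (a vowel), it takes -sud, giving *afodsosud*.
Since the final sound of the agentive form *afodsosud* is /d/ (a consonant), it takes -efe, giving *afodsosudefe*.

afodsosudefe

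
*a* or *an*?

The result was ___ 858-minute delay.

The indefinite article is chosen by the initial *sound* of the following word, not its spelling.
The number *858* is spoken "eight hundred …", beginning with /eɪt/ — a vowel sound.
So the article is *an*: The result was an 858-minute delay.

an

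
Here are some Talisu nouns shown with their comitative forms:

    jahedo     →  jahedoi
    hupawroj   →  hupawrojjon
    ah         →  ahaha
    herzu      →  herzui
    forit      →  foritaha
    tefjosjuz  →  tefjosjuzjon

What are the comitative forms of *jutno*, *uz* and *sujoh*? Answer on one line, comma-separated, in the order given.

The pattern is voicing of the final sound: -aha when the stem ends in a voiceless consonant (*ah*, *forit*); -jon when the stem ends in a voiced consonant (*hupawroj*, *tefjosjuz*); -i when the stem ends in a vowel (*jahedo*, *herzu*).
Since the final sound of *jutno* is /o/ (a vowel), it takes -i, giving *jutnoi*.
The final sound of *uz* is /z/, which is a voiced consonant, so the suffix is -jon, giving *uzjon*.
*sujoh*: final sound = /h/, a voiceless consonant → -aha → *sujohaha*.

jutnoi, uzjon, sujohaha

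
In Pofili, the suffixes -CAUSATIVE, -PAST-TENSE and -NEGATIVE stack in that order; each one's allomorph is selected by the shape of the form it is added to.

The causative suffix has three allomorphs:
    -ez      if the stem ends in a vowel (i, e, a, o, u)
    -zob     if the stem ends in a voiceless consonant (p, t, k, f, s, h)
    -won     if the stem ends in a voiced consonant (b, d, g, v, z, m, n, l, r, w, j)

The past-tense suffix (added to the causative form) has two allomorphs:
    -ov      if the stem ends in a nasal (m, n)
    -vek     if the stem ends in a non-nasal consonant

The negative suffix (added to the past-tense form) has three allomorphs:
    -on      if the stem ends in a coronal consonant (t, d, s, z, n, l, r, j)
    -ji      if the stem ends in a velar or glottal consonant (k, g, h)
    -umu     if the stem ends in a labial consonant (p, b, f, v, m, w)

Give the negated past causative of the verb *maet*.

The final sound of *maet* is /t/, which is a voiceless consonant, so the causative suffix is -zob, giving *maetzob*.
The causative form *maetzob*: final consonant = /b/, non-nasal → -vek → *maetzobvek*.
The past-tense form *maetzobvek*: final consonant = /k/, velar/glottal → -ji → *maetzobvekji*.

maetzobvekji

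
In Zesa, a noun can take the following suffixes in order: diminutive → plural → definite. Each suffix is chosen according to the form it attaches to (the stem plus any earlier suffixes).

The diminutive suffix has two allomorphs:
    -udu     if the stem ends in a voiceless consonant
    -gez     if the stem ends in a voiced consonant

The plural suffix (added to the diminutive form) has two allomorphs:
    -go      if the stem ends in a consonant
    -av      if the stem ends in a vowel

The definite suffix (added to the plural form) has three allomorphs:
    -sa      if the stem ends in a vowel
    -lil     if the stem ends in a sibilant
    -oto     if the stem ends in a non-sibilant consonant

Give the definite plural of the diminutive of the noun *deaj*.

deajgezgosa

The final consonant of *deaj* is /j/, which is voiced, so the diminutive suffix is -gez, giving *deajgez*.
The diminutive form *deajgez* — final sound /z/ (a consonant) → -go → *deajgezgo*.
The plural form *deajgezgo* — final sound /o/ (a vowel) → -sa → *deajgezgosa*.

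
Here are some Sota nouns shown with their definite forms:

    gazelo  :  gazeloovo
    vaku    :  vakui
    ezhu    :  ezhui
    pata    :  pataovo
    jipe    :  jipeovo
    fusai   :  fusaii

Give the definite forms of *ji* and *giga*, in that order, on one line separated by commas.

The alternation tracks the last vowel of the stem — -i when the last vowel of the stem is a high vowel (*vaku*, *ezhu*, *fusai*); -ovo when the last vowel of the stem is a non-high vowel (*gazelo*, *pata*, *jipe*).
The last vowel of *ji* is /i/, which is a high vowel, so the suffix is -i, giving *jii*.
*giga*: last vowel = /a/, a non-high vowel → -ovo → *gigaovo*.

jii, gigaovo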